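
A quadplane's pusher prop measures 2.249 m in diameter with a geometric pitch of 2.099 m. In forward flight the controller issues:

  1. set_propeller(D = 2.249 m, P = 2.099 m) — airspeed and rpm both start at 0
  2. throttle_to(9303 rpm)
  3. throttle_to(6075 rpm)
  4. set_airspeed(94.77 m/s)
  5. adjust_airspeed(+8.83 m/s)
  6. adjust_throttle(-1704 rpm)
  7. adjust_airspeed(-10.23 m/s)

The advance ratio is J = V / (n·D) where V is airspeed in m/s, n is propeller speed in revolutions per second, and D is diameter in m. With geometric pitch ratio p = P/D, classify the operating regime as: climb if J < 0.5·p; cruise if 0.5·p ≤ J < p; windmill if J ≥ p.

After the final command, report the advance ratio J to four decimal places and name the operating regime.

J = 0.5699, regime = cruise

set_propeller: D = 2.249 m, P = 2.099 m (p = P/D = 0.933304); state ← (V=0, rpm=0)
throttle_to(9303): rpm ← 9303
throttle_to(6075): rpm ← 6075
set_airspeed(94.77): V ← 94.77 m/s
adjust_airspeed(+8.83): V ← 94.77 +8.83 = 103.6 m/s
adjust_throttle(-1704): rpm ← 6075 -1704 = 4371
adjust_airspeed(-10.23): V ← 103.6 -10.23 = 93.37 m/s
final state: V = 93.37 m/s, rpm = 4371 → n = rpm/60 = 72.850000 rev/s
J = V / (n·D) = 93.37 / (72.850000 × 2.249) = 0.569886
regime bands: climb J<0.4667 | cruise [0.4667, 0.9333) | windmill J≥0.9333
J = 0.5699 → cruise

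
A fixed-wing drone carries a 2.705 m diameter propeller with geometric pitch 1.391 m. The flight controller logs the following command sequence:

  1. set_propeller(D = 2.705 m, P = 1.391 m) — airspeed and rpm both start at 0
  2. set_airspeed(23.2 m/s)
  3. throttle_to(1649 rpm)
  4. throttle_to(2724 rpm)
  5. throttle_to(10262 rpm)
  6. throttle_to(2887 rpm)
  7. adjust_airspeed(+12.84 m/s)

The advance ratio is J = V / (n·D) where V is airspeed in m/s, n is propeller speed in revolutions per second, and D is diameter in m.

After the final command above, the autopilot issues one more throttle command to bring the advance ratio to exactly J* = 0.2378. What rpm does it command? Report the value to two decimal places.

rpm = 3361.68

set_propeller: D = 2.705 m, P = 1.391 m (p = P/D = 0.514233); state ← (V=0, rpm=0)
set_airspeed(23.2): V ← 23.2 m/s
throttle_to(1649): rpm ← 1649
throttle_to(2724): rpm ← 2724
throttle_to(10262): rpm ← 10262
throttle_to(2887): rpm ← 2887
adjust_airspeed(+12.84): V ← 23.2 +12.84 = 36.04 m/s
final state: V = 36.04 m/s, rpm = 2887 → n = rpm/60 = 48.116667 rev/s
target J* = 0.2378; solve J* = V/(n·D) for n: n = V/(J*·D) = 36.04/(0.2378 × 2.705) = 56.028070 rev/s
rpm = 60·n = 3361.684200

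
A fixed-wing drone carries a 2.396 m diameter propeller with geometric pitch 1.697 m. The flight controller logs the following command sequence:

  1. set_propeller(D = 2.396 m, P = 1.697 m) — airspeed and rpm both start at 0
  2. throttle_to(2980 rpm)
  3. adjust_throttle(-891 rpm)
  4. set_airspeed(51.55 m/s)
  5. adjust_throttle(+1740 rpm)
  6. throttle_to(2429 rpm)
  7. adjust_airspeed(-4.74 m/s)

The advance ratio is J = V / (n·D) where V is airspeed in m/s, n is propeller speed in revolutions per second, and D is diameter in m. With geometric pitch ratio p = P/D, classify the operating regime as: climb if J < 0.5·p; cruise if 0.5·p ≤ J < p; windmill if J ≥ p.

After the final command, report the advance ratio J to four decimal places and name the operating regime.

J = 0.4826, regime = cruise

set_propeller: D = 2.396 m, P = 1.697 m (p = P/D = 0.708264); state ← (V=0, rpm=0)
throttle_to(2980): rpm ← 2980
adjust_throttle(-891): rpm ← 2980 -891 = 2089
set_airspeed(51.55): V ← 51.55 m/s
adjust_throttle(+1740): rpm ← 2089 +1740 = 3829
throttle_to(2429): rpm ← 2429
adjust_airspeed(-4.74): V ← 51.55 -4.74 = 46.81 m/s
final state: V = 46.81 m/s, rpm = 2429 → n = rpm/60 = 40.483333 rev/s
J = V / (n·D) = 46.81 / (40.483333 × 2.396) = 0.482587
regime bands: climb J<0.3541 | cruise [0.3541, 0.7083) | windmill J≥0.7083
J = 0.4826 → cruise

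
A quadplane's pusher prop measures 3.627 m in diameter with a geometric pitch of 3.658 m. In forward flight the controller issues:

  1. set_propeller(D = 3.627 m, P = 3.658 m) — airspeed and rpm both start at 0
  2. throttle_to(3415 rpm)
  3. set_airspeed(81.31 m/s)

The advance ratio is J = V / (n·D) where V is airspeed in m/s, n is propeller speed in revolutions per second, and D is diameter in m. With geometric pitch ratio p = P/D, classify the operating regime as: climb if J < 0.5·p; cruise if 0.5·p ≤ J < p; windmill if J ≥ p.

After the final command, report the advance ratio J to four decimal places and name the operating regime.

set_propeller: D = 3.627 m, P = 3.658 m (p = P/D = 1.008547); state ← (V=0, rpm=0)
throttle_to(3415): rpm ← 3415
set_airspeed(81.31): V ← 81.31 m/s
final state: V = 81.31 m/s, rpm = 3415 → n = rpm/60 = 56.916667 rev/s
J = V / (n·D) = 81.31 / (56.916667 × 3.627) = 0.393874
regime bands: climb J<0.5043 | cruise [0.5043, 1.0085) | windmill J≥1.0085
J = 0.3939 → climb

J = 0.3939, regime = climb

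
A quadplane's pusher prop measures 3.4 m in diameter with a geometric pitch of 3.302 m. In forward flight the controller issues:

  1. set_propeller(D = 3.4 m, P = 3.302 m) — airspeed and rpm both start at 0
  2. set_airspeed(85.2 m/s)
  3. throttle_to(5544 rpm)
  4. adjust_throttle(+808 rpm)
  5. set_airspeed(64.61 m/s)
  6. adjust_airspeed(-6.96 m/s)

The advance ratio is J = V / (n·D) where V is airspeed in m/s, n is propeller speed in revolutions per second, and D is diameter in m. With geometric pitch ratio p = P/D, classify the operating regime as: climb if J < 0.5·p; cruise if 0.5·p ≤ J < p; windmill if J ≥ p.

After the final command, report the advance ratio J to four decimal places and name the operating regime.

J = 0.1602, regime = climb

set_propeller: D = 3.4 m, P = 3.302 m (p = P/D = 0.971176); state ← (V=0, rpm=0)
set_airspeed(85.2): V ← 85.2 m/s
throttle_to(5544): rpm ← 5544
adjust_throttle(+808): rpm ← 5544 +808 = 6352
set_airspeed(64.61): V ← 64.61 m/s
adjust_airspeed(-6.96): V ← 64.61 -6.96 = 57.65 m/s
final state: V = 57.65 m/s, rpm = 6352 → n = rpm/60 = 105.866667 rev/s
J = V / (n·D) = 57.65 / (105.866667 × 3.4) = 0.160163
regime bands: climb J<0.4856 | cruise [0.4856, 0.9712) | windmill J≥0.9712
J = 0.1602 → climb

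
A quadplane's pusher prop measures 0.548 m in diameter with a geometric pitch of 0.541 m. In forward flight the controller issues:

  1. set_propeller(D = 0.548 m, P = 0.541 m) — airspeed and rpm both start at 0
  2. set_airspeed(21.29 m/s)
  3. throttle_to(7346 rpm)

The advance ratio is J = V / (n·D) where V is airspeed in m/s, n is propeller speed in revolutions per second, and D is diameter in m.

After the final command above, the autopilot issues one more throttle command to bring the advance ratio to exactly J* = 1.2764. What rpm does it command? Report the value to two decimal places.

rpm = 1826.25

set_propeller: D = 0.548 m, P = 0.541 m (p = P/D = 0.987226); state ← (V=0, rpm=0)
set_airspeed(21.29): V ← 21.29 m/s
throttle_to(7346): rpm ← 7346
final state: V = 21.29 m/s, rpm = 7346 → n = rpm/60 = 122.433333 rev/s
target J* = 1.2764; solve J* = V/(n·D) for n: n = V/(J*·D) = 21.29/(1.2764 × 0.548) = 30.437453 rev/s
rpm = 60·n = 1826.247178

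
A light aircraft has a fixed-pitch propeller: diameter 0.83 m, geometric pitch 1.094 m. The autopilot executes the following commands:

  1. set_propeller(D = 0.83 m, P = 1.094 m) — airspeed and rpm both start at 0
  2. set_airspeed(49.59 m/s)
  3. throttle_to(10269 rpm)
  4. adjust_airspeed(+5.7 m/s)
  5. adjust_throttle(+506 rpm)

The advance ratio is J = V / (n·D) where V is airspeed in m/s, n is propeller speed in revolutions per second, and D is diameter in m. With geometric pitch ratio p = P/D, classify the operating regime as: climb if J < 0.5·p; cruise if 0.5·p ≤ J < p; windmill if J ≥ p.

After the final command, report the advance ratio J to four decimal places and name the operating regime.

J = 0.3709, regime = climb

set_propeller: D = 0.83 m, P = 1.094 m (p = P/D = 1.318072); state ← (V=0, rpm=0)
set_airspeed(49.59): V ← 49.59 m/s
throttle_to(10269): rpm ← 10269
adjust_airspeed(+5.7): V ← 49.59 +5.7 = 55.29 m/s
adjust_throttle(+506): rpm ← 10269 +506 = 10775
final state: V = 55.29 m/s, rpm = 10775 → n = rpm/60 = 179.583333 rev/s
J = V / (n·D) = 55.29 / (179.583333 × 0.83) = 0.370939
regime bands: climb J<0.6590 | cruise [0.6590, 1.3181) | windmill J≥1.3181
J = 0.3709 → climb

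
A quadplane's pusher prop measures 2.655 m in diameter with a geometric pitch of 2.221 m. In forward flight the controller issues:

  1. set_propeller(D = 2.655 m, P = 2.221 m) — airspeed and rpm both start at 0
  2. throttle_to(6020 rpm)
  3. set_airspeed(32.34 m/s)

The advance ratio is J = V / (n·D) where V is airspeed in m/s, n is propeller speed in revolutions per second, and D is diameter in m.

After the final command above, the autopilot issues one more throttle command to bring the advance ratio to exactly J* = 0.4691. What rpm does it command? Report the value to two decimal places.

rpm = 1557.98

set_propeller: D = 2.655 m, P = 2.221 m (p = P/D = 0.836535); state ← (V=0, rpm=0)
throttle_to(6020): rpm ← 6020
set_airspeed(32.34): V ← 32.34 m/s
final state: V = 32.34 m/s, rpm = 6020 → n = rpm/60 = 100.333333 rev/s
target J* = 0.4691; solve J* = V/(n·D) for n: n = V/(J*·D) = 32.34/(0.4691 × 2.655) = 25.966299 rev/s
rpm = 60·n = 1557.977953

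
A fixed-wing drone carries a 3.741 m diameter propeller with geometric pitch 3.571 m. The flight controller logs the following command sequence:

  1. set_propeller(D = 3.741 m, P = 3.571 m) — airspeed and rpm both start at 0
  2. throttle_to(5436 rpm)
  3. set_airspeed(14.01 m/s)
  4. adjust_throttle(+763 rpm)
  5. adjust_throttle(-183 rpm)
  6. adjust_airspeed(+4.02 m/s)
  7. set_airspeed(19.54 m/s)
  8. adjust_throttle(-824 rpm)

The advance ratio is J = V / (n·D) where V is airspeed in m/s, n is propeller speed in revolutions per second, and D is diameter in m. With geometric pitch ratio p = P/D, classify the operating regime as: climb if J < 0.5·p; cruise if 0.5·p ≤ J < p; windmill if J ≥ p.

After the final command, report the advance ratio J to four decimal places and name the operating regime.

set_propeller: D = 3.741 m, P = 3.571 m (p = P/D = 0.954558); state ← (V=0, rpm=0)
throttle_to(5436): rpm ← 5436
set_airspeed(14.01): V ← 14.01 m/s
adjust_throttle(+763): rpm ← 5436 +763 = 6199
adjust_throttle(-183): rpm ← 6199 -183 = 6016
adjust_airspeed(+4.02): V ← 14.01 +4.02 = 18.03 m/s
set_airspeed(19.54): V ← 19.54 m/s
adjust_throttle(-824): rpm ← 6016 -824 = 5192
final state: V = 19.54 m/s, rpm = 5192 → n = rpm/60 = 86.533333 rev/s
J = V / (n·D) = 19.54 / (86.533333 × 3.741) = 0.060361
regime bands: climb J<0.4773 | cruise [0.4773, 0.9546) | windmill J≥0.9546
J = 0.0604 → climb

J = 0.0604, regime = climb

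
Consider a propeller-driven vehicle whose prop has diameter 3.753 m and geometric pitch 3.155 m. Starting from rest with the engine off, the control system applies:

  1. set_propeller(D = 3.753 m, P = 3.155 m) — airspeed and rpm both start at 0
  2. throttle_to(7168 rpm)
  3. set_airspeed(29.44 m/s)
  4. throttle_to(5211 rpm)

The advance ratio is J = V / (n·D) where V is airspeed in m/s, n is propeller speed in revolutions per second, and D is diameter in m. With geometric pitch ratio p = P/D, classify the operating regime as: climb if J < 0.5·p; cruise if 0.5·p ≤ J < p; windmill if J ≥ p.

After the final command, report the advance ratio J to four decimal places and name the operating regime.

J = 0.0903, regime = climb

set_propeller: D = 3.753 m, P = 3.155 m (p = P/D = 0.840661); state ← (V=0, rpm=0)
throttle_to(7168): rpm ← 7168
set_airspeed(29.44): V ← 29.44 m/s
throttle_to(5211): rpm ← 5211
final state: V = 29.44 m/s, rpm = 5211 → n = rpm/60 = 86.850000 rev/s
J = V / (n·D) = 29.44 / (86.850000 × 3.753) = 0.090321
regime bands: climb J<0.4203 | cruise [0.4203, 0.8407) | windmill J≥0.8407
J = 0.0903 → climb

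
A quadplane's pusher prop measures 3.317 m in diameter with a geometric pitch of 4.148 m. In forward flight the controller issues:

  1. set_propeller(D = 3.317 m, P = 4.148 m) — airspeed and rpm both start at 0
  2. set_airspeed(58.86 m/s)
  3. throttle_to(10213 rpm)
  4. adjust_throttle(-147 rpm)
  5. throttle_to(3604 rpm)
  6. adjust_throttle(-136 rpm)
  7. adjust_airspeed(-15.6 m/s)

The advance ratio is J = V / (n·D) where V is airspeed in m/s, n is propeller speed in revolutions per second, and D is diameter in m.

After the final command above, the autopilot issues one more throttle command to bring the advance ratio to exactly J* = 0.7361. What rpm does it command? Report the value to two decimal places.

set_propeller: D = 3.317 m, P = 4.148 m (p = P/D = 1.250528); state ← (V=0, rpm=0)
set_airspeed(58.86): V ← 58.86 m/s
throttle_to(10213): rpm ← 10213
adjust_throttle(-147): rpm ← 10213 -147 = 10066
throttle_to(3604): rpm ← 3604
adjust_throttle(-136): rpm ← 3604 -136 = 3468
adjust_airspeed(-15.6): V ← 58.86 -15.6 = 43.26 m/s
final state: V = 43.26 m/s, rpm = 3468 → n = rpm/60 = 57.800000 rev/s
target J* = 0.7361; solve J* = V/(n·D) for n: n = V/(J*·D) = 43.26/(0.7361 × 3.317) = 17.717573 rev/s
rpm = 60·n = 1063.054368

rpm = 1063.05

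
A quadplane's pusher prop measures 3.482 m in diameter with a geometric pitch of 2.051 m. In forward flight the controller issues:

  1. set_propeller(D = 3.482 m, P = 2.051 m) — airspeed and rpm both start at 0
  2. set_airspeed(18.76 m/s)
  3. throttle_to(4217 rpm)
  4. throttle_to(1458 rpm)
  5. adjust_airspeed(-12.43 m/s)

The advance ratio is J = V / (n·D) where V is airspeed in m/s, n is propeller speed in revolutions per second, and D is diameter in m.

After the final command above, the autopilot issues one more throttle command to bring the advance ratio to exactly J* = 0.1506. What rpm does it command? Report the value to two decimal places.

set_propeller: D = 3.482 m, P = 2.051 m (p = P/D = 0.589029); state ← (V=0, rpm=0)
set_airspeed(18.76): V ← 18.76 m/s
throttle_to(4217): rpm ← 4217
throttle_to(1458): rpm ← 1458
adjust_airspeed(-12.43): V ← 18.76 -12.43 = 6.33 m/s
final state: V = 6.33 m/s, rpm = 1458 → n = rpm/60 = 24.300000 rev/s
target J* = 0.1506; solve J* = V/(n·D) for n: n = V/(J*·D) = 6.33/(0.1506 × 3.482) = 12.071187 rev/s
rpm = 60·n = 724.271209

rpm = 724.27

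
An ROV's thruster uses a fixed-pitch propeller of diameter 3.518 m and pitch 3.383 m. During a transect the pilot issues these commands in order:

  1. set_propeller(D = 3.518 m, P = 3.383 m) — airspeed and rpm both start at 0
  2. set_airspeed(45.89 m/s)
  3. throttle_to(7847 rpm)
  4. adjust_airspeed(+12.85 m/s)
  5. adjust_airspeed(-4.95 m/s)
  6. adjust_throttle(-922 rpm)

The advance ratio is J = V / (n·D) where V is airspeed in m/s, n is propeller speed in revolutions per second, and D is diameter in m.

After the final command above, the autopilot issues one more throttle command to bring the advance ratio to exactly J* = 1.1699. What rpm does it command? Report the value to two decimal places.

rpm = 784.17

set_propeller: D = 3.518 m, P = 3.383 m (p = P/D = 0.961626); state ← (V=0, rpm=0)
set_airspeed(45.89): V ← 45.89 m/s
throttle_to(7847): rpm ← 7847
adjust_airspeed(+12.85): V ← 45.89 +12.85 = 58.74 m/s
adjust_airspeed(-4.95): V ← 58.74 -4.95 = 53.79 m/s
adjust_throttle(-922): rpm ← 7847 -922 = 6925
final state: V = 53.79 m/s, rpm = 6925 → n = rpm/60 = 115.416667 rev/s
target J* = 1.1699; solve J* = V/(n·D) for n: n = V/(J*·D) = 53.79/(1.1699 × 3.518) = 13.069440 rev/s
rpm = 60·n = 784.166380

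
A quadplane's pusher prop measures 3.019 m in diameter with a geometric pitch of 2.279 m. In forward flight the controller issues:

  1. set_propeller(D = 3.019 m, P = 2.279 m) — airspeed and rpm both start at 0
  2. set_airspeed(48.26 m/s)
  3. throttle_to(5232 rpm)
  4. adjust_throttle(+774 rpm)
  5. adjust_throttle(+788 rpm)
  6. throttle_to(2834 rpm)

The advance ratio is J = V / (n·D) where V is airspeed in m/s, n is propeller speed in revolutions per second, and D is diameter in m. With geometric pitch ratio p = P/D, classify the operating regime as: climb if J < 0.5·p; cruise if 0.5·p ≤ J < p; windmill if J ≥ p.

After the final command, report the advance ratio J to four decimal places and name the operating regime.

J = 0.3384, regime = climb

set_propeller: D = 3.019 m, P = 2.279 m (p = P/D = 0.754886); state ← (V=0, rpm=0)
set_airspeed(48.26): V ← 48.26 m/s
throttle_to(5232): rpm ← 5232
adjust_throttle(+774): rpm ← 5232 +774 = 6006
adjust_throttle(+788): rpm ← 6006 +788 = 6794
throttle_to(2834): rpm ← 2834
final state: V = 48.26 m/s, rpm = 2834 → n = rpm/60 = 47.233333 rev/s
J = V / (n·D) = 48.26 / (47.233333 × 3.019) = 0.338435
regime bands: climb J<0.3774 | cruise [0.3774, 0.7549) | windmill J≥0.7549
J = 0.3384 → climb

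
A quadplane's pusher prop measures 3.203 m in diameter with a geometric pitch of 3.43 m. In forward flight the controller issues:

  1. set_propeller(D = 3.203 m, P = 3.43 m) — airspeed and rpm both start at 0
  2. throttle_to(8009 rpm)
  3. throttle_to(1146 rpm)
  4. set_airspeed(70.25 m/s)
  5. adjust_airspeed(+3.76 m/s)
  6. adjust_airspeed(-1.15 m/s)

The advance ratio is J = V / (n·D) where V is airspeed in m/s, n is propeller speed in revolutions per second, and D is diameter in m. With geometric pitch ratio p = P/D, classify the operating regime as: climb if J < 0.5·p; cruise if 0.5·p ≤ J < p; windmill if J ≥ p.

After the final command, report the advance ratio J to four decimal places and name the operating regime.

J = 1.1910, regime = windmill

set_propeller: D = 3.203 m, P = 3.43 m (p = P/D = 1.070871); state ← (V=0, rpm=0)
throttle_to(8009): rpm ← 8009
throttle_to(1146): rpm ← 1146
set_airspeed(70.25): V ← 70.25 m/s
adjust_airspeed(+3.76): V ← 70.25 +3.76 = 74.01 m/s
adjust_airspeed(-1.15): V ← 74.01 -1.15 = 72.86 m/s
final state: V = 72.86 m/s, rpm = 1146 → n = rpm/60 = 19.100000 rev/s
J = V / (n·D) = 72.86 / (19.100000 × 3.203) = 1.190965
regime bands: climb J<0.5354 | cruise [0.5354, 1.0709) | windmill J≥1.0709
J = 1.1910 → windmill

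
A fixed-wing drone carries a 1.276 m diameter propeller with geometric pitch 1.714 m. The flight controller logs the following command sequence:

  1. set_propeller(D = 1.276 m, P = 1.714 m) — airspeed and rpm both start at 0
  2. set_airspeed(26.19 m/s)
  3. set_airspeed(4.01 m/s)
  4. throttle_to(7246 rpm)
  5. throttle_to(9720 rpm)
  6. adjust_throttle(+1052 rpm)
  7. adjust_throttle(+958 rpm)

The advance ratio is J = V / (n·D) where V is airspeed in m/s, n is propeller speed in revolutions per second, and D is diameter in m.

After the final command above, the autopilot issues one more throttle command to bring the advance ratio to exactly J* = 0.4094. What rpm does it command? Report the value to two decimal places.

set_propeller: D = 1.276 m, P = 1.714 m (p = P/D = 1.343260); state ← (V=0, rpm=0)
set_airspeed(26.19): V ← 26.19 m/s
set_airspeed(4.01): V ← 4.01 m/s
throttle_to(7246): rpm ← 7246
throttle_to(9720): rpm ← 9720
adjust_throttle(+1052): rpm ← 9720 +1052 = 10772
adjust_throttle(+958): rpm ← 10772 +958 = 11730
final state: V = 4.01 m/s, rpm = 11730 → n = rpm/60 = 195.500000 rev/s
target J* = 0.4094; solve J* = V/(n·D) for n: n = V/(J*·D) = 4.01/(0.4094 × 1.276) = 7.676193 rev/s
rpm = 60·n = 460.571553

rpm = 460.57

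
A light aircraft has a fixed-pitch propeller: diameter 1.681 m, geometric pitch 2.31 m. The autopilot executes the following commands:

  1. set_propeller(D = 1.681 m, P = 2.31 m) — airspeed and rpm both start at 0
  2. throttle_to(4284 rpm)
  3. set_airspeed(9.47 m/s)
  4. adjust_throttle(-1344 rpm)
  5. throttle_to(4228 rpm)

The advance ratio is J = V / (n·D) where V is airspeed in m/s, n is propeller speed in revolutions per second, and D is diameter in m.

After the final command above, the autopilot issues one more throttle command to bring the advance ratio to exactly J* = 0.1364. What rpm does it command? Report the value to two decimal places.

rpm = 2478.10

set_propeller: D = 1.681 m, P = 2.31 m (p = P/D = 1.374182); state ← (V=0, rpm=0)
throttle_to(4284): rpm ← 4284
set_airspeed(9.47): V ← 9.47 m/s
adjust_throttle(-1344): rpm ← 4284 -1344 = 2940
throttle_to(4228): rpm ← 4228
final state: V = 9.47 m/s, rpm = 4228 → n = rpm/60 = 70.466667 rev/s
target J* = 0.1364; solve J* = V/(n·D) for n: n = V/(J*·D) = 9.47/(0.1364 × 1.681) = 41.301697 rev/s
rpm = 60·n = 2478.101814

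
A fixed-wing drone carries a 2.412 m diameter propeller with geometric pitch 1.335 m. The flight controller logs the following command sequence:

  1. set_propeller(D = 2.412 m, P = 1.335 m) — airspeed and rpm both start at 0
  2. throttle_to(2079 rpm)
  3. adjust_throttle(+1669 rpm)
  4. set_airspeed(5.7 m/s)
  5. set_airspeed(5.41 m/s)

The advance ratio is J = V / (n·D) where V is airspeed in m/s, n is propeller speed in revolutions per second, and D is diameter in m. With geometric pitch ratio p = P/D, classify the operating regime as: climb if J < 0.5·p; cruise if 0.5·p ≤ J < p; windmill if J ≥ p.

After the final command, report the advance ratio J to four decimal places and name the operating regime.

set_propeller: D = 2.412 m, P = 1.335 m (p = P/D = 0.553483); state ← (V=0, rpm=0)
throttle_to(2079): rpm ← 2079
adjust_throttle(+1669): rpm ← 2079 +1669 = 3748
set_airspeed(5.7): V ← 5.7 m/s
set_airspeed(5.41): V ← 5.41 m/s
final state: V = 5.41 m/s, rpm = 3748 → n = rpm/60 = 62.466667 rev/s
J = V / (n·D) = 5.41 / (62.466667 × 2.412) = 0.035906
regime bands: climb J<0.2767 | cruise [0.2767, 0.5535) | windmill J≥0.5535
J = 0.0359 → climb

J = 0.0359, regime = climb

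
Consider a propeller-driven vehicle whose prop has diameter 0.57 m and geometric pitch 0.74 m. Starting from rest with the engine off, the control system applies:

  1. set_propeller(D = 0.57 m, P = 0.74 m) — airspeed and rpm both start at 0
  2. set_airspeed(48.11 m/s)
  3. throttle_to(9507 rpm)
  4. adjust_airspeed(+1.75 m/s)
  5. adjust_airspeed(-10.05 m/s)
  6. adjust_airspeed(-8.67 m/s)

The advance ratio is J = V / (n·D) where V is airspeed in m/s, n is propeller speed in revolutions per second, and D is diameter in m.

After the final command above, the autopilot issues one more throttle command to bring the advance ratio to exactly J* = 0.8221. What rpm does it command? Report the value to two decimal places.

rpm = 3987.22

set_propeller: D = 0.57 m, P = 0.74 m (p = P/D = 1.298246); state ← (V=0, rpm=0)
set_airspeed(48.11): V ← 48.11 m/s
throttle_to(9507): rpm ← 9507
adjust_airspeed(+1.75): V ← 48.11 +1.75 = 49.86 m/s
adjust_airspeed(-10.05): V ← 49.86 -10.05 = 39.81 m/s
adjust_airspeed(-8.67): V ← 39.81 -8.67 = 31.14 m/s
final state: V = 31.14 m/s, rpm = 9507 → n = rpm/60 = 158.450000 rev/s
target J* = 0.8221; solve J* = V/(n·D) for n: n = V/(J*·D) = 31.14/(0.8221 × 0.57) = 66.453690 rev/s
rpm = 60·n = 3987.221429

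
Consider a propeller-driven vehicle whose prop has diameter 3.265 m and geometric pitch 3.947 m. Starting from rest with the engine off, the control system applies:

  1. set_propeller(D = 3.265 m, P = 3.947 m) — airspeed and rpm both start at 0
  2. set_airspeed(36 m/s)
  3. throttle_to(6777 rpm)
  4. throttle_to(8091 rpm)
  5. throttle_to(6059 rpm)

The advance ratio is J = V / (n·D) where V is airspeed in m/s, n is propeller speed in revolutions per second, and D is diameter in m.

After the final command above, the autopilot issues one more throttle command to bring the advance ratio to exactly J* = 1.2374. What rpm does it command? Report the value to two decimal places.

set_propeller: D = 3.265 m, P = 3.947 m (p = P/D = 1.208882); state ← (V=0, rpm=0)
set_airspeed(36): V ← 36 m/s
throttle_to(6777): rpm ← 6777
throttle_to(8091): rpm ← 8091
throttle_to(6059): rpm ← 6059
final state: V = 36 m/s, rpm = 6059 → n = rpm/60 = 100.983333 rev/s
target J* = 1.2374; solve J* = V/(n·D) for n: n = V/(J*·D) = 36/(1.2374 × 3.265) = 8.910646 rev/s
rpm = 60·n = 534.638776

rpm = 534.64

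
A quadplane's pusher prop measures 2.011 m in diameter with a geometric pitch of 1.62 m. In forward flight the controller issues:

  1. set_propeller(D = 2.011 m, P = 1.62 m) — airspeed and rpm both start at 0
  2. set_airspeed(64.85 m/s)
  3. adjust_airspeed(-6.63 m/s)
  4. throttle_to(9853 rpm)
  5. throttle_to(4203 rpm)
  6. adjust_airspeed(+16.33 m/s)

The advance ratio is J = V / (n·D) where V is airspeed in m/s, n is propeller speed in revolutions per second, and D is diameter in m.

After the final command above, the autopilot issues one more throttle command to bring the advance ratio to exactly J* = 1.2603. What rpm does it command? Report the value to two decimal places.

rpm = 1764.87

set_propeller: D = 2.011 m, P = 1.62 m (p = P/D = 0.805569); state ← (V=0, rpm=0)
set_airspeed(64.85): V ← 64.85 m/s
adjust_airspeed(-6.63): V ← 64.85 -6.63 = 58.22 m/s
throttle_to(9853): rpm ← 9853
throttle_to(4203): rpm ← 4203
adjust_airspeed(+16.33): V ← 58.22 +16.33 = 74.55 m/s
final state: V = 74.55 m/s, rpm = 4203 → n = rpm/60 = 70.050000 rev/s
target J* = 1.2603; solve J* = V/(n·D) for n: n = V/(J*·D) = 74.55/(1.2603 × 2.011) = 29.414512 rev/s
rpm = 60·n = 1764.870693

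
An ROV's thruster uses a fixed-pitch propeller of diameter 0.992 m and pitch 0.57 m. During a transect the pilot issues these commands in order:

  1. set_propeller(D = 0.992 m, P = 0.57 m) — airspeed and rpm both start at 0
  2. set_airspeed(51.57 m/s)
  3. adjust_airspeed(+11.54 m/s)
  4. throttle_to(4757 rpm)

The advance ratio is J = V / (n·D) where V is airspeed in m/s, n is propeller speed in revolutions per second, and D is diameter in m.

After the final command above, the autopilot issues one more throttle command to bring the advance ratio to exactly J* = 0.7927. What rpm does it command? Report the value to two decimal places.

rpm = 4815.36

set_propeller: D = 0.992 m, P = 0.57 m (p = P/D = 0.574597); state ← (V=0, rpm=0)
set_airspeed(51.57): V ← 51.57 m/s
adjust_airspeed(+11.54): V ← 51.57 +11.54 = 63.11 m/s
throttle_to(4757): rpm ← 4757
final state: V = 63.11 m/s, rpm = 4757 → n = rpm/60 = 79.283333 rev/s
target J* = 0.7927; solve J* = V/(n·D) for n: n = V/(J*·D) = 63.11/(0.7927 × 0.992) = 80.256026 rev/s
rpm = 60·n = 4815.361545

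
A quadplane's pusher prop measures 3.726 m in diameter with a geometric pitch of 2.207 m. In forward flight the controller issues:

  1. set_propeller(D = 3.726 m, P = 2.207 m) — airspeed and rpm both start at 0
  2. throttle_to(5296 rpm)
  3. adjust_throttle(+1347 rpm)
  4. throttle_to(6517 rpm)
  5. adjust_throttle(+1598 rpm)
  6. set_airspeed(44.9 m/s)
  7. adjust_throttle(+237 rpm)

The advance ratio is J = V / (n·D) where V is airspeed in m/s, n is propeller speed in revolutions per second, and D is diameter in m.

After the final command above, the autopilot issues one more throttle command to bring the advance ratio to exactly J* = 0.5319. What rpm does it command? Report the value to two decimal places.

set_propeller: D = 3.726 m, P = 2.207 m (p = P/D = 0.592324); state ← (V=0, rpm=0)
throttle_to(5296): rpm ← 5296
adjust_throttle(+1347): rpm ← 5296 +1347 = 6643
throttle_to(6517): rpm ← 6517
adjust_throttle(+1598): rpm ← 6517 +1598 = 8115
set_airspeed(44.9): V ← 44.9 m/s
adjust_throttle(+237): rpm ← 8115 +237 = 8352
final state: V = 44.9 m/s, rpm = 8352 → n = rpm/60 = 139.200000 rev/s
target J* = 0.5319; solve J* = V/(n·D) for n: n = V/(J*·D) = 44.9/(0.5319 × 3.726) = 22.655492 rev/s
rpm = 60·n = 1359.329527

rpm = 1359.33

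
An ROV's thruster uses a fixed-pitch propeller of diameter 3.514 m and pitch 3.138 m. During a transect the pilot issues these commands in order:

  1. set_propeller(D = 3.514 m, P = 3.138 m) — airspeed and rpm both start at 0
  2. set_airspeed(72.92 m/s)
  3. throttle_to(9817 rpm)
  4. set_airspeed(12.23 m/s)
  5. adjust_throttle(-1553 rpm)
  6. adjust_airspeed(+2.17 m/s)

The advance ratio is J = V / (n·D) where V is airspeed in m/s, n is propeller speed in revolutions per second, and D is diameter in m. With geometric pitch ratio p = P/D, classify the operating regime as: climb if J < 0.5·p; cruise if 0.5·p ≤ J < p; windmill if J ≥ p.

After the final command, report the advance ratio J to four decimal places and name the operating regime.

set_propeller: D = 3.514 m, P = 3.138 m (p = P/D = 0.892999); state ← (V=0, rpm=0)
set_airspeed(72.92): V ← 72.92 m/s
throttle_to(9817): rpm ← 9817
set_airspeed(12.23): V ← 12.23 m/s
adjust_throttle(-1553): rpm ← 9817 -1553 = 8264
adjust_airspeed(+2.17): V ← 12.23 +2.17 = 14.4 m/s
final state: V = 14.4 m/s, rpm = 8264 → n = rpm/60 = 137.733333 rev/s
J = V / (n·D) = 14.4 / (137.733333 × 3.514) = 0.029752
regime bands: climb J<0.4465 | cruise [0.4465, 0.8930) | windmill J≥0.8930
J = 0.0298 → climb

J = 0.0298, regime = climb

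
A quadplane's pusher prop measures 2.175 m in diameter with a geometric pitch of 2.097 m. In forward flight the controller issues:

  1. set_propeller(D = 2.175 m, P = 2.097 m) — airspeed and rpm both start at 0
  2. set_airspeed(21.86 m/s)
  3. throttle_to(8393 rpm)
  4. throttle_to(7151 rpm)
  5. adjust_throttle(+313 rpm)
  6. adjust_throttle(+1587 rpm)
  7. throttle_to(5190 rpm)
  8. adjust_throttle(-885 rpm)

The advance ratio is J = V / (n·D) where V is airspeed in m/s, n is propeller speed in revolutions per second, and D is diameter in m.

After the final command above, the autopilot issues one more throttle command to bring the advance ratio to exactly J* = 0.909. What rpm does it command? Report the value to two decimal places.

set_propeller: D = 2.175 m, P = 2.097 m (p = P/D = 0.964138); state ← (V=0, rpm=0)
set_airspeed(21.86): V ← 21.86 m/s
throttle_to(8393): rpm ← 8393
throttle_to(7151): rpm ← 7151
adjust_throttle(+313): rpm ← 7151 +313 = 7464
adjust_throttle(+1587): rpm ← 7464 +1587 = 9051
throttle_to(5190): rpm ← 5190
adjust_throttle(-885): rpm ← 5190 -885 = 4305
final state: V = 21.86 m/s, rpm = 4305 → n = rpm/60 = 71.750000 rev/s
target J* = 0.909; solve J* = V/(n·D) for n: n = V/(J*·D) = 21.86/(0.909 × 2.175) = 11.056738 rev/s
rpm = 60·n = 663.404271

rpm = 663.40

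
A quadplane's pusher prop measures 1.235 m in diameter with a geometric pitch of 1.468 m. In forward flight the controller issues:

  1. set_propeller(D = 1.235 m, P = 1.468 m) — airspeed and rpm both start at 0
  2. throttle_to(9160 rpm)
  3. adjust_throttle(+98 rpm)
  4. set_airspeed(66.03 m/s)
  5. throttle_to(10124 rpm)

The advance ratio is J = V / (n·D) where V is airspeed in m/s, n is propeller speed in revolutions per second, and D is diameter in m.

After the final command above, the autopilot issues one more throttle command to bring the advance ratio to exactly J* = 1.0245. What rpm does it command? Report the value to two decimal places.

set_propeller: D = 1.235 m, P = 1.468 m (p = P/D = 1.188664); state ← (V=0, rpm=0)
throttle_to(9160): rpm ← 9160
adjust_throttle(+98): rpm ← 9160 +98 = 9258
set_airspeed(66.03): V ← 66.03 m/s
throttle_to(10124): rpm ← 10124
final state: V = 66.03 m/s, rpm = 10124 → n = rpm/60 = 168.733333 rev/s
target J* = 1.0245; solve J* = V/(n·D) for n: n = V/(J*·D) = 66.03/(1.0245 × 1.235) = 52.187005 rev/s
rpm = 60·n = 3131.220325

rpm = 3131.22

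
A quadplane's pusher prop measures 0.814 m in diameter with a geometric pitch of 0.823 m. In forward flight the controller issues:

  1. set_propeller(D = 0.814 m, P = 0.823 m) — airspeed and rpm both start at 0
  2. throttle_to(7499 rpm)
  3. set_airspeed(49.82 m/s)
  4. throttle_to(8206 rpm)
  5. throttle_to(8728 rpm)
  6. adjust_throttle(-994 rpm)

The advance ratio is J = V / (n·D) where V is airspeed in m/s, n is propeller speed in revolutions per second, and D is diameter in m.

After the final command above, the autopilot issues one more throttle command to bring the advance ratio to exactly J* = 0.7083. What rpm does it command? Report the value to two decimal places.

set_propeller: D = 0.814 m, P = 0.823 m (p = P/D = 1.011057); state ← (V=0, rpm=0)
throttle_to(7499): rpm ← 7499
set_airspeed(49.82): V ← 49.82 m/s
throttle_to(8206): rpm ← 8206
throttle_to(8728): rpm ← 8728
adjust_throttle(-994): rpm ← 8728 -994 = 7734
final state: V = 49.82 m/s, rpm = 7734 → n = rpm/60 = 128.900000 rev/s
target J* = 0.7083; solve J* = V/(n·D) for n: n = V/(J*·D) = 49.82/(0.7083 × 0.814) = 86.409616 rev/s
rpm = 60·n = 5184.576976

rpm = 5184.58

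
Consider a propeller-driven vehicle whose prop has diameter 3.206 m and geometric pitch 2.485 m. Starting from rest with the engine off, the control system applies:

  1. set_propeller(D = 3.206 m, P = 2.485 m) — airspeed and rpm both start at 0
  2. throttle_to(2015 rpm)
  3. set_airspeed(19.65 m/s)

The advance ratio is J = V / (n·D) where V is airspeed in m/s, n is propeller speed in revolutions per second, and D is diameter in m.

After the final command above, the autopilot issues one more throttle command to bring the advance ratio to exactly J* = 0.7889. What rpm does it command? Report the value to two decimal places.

rpm = 466.15

set_propeller: D = 3.206 m, P = 2.485 m (p = P/D = 0.775109); state ← (V=0, rpm=0)
throttle_to(2015): rpm ← 2015
set_airspeed(19.65): V ← 19.65 m/s
final state: V = 19.65 m/s, rpm = 2015 → n = rpm/60 = 33.583333 rev/s
target J* = 0.7889; solve J* = V/(n·D) for n: n = V/(J*·D) = 19.65/(0.7889 × 3.206) = 7.769214 rev/s
rpm = 60·n = 466.152836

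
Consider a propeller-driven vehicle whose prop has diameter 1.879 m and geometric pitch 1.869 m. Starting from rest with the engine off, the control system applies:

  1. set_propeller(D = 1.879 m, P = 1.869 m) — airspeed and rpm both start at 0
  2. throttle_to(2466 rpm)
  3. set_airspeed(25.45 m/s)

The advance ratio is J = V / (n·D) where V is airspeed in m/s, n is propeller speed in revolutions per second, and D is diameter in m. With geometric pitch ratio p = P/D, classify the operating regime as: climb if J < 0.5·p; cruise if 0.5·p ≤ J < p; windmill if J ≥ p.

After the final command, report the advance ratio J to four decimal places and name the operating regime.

set_propeller: D = 1.879 m, P = 1.869 m (p = P/D = 0.994678); state ← (V=0, rpm=0)
throttle_to(2466): rpm ← 2466
set_airspeed(25.45): V ← 25.45 m/s
final state: V = 25.45 m/s, rpm = 2466 → n = rpm/60 = 41.100000 rev/s
J = V / (n·D) = 25.45 / (41.100000 × 1.879) = 0.329548
regime bands: climb J<0.4973 | cruise [0.4973, 0.9947) | windmill J≥0.9947
J = 0.3295 → climb

J = 0.3295, regime = climb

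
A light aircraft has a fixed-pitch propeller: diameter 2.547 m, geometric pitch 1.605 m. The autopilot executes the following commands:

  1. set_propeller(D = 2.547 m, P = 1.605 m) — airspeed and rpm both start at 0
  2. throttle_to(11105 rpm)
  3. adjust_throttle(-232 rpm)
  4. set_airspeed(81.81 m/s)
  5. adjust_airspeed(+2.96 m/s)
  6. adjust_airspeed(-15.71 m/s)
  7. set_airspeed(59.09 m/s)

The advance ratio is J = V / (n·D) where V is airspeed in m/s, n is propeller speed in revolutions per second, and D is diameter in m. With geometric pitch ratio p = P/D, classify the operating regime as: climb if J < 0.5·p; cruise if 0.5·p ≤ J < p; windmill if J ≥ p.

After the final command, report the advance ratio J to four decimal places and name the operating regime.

J = 0.1280, regime = climb

set_propeller: D = 2.547 m, P = 1.605 m (p = P/D = 0.630153); state ← (V=0, rpm=0)
throttle_to(11105): rpm ← 11105
adjust_throttle(-232): rpm ← 11105 -232 = 10873
set_airspeed(81.81): V ← 81.81 m/s
adjust_airspeed(+2.96): V ← 81.81 +2.96 = 84.77 m/s
adjust_airspeed(-15.71): V ← 84.77 -15.71 = 69.06 m/s
set_airspeed(59.09): V ← 59.09 m/s
final state: V = 59.09 m/s, rpm = 10873 → n = rpm/60 = 181.216667 rev/s
J = V / (n·D) = 59.09 / (181.216667 × 2.547) = 0.128023
regime bands: climb J<0.3151 | cruise [0.3151, 0.6302) | windmill J≥0.6302
J = 0.1280 → climb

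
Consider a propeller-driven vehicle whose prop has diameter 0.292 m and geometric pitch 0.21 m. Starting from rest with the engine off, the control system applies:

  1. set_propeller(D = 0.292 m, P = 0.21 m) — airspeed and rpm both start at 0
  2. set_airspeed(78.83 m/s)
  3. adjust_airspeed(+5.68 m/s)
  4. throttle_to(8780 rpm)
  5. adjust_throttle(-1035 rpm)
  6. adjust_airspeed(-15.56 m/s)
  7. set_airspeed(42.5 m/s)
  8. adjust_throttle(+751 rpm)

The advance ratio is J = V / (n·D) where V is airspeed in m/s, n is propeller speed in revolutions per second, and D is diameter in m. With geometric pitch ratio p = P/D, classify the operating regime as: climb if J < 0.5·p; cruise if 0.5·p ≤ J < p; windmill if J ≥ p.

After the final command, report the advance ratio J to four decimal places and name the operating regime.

J = 1.0279, regime = windmill

set_propeller: D = 0.292 m, P = 0.21 m (p = P/D = 0.719178); state ← (V=0, rpm=0)
set_airspeed(78.83): V ← 78.83 m/s
adjust_airspeed(+5.68): V ← 78.83 +5.68 = 84.51 m/s
throttle_to(8780): rpm ← 8780
adjust_throttle(-1035): rpm ← 8780 -1035 = 7745
adjust_airspeed(-15.56): V ← 84.51 -15.56 = 68.95 m/s
set_airspeed(42.5): V ← 42.5 m/s
adjust_throttle(+751): rpm ← 7745 +751 = 8496
final state: V = 42.5 m/s, rpm = 8496 → n = rpm/60 = 141.600000 rev/s
J = V / (n·D) = 42.5 / (141.600000 × 0.292) = 1.027881
regime bands: climb J<0.3596 | cruise [0.3596, 0.7192) | windmill J≥0.7192
J = 1.0279 → windmill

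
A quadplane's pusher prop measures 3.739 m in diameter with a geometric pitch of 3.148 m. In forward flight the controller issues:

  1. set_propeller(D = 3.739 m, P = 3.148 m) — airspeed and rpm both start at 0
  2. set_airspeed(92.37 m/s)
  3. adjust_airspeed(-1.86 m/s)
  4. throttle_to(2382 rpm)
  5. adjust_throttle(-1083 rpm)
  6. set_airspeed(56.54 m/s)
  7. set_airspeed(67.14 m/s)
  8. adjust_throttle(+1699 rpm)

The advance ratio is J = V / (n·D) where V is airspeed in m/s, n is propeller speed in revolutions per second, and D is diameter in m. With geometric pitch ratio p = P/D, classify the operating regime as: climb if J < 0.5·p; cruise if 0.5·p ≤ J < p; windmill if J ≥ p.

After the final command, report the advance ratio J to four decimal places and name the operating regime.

J = 0.3594, regime = climb

set_propeller: D = 3.739 m, P = 3.148 m (p = P/D = 0.841936); state ← (V=0, rpm=0)
set_airspeed(92.37): V ← 92.37 m/s
adjust_airspeed(-1.86): V ← 92.37 -1.86 = 90.51 m/s
throttle_to(2382): rpm ← 2382
adjust_throttle(-1083): rpm ← 2382 -1083 = 1299
set_airspeed(56.54): V ← 56.54 m/s
set_airspeed(67.14): V ← 67.14 m/s
adjust_throttle(+1699): rpm ← 1299 +1699 = 2998
final state: V = 67.14 m/s, rpm = 2998 → n = rpm/60 = 49.966667 rev/s
J = V / (n·D) = 67.14 / (49.966667 × 3.739) = 0.359373
regime bands: climb J<0.4210 | cruise [0.4210, 0.8419) | windmill J≥0.8419
J = 0.3594 → climb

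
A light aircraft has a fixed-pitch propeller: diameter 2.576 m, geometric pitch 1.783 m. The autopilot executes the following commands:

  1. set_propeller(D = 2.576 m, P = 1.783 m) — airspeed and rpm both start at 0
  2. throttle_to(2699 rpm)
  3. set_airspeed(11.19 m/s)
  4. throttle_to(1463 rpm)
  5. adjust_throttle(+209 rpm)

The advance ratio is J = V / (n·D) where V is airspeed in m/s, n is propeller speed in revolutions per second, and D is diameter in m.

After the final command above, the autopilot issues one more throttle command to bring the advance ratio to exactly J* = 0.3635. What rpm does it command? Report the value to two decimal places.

rpm = 717.02

set_propeller: D = 2.576 m, P = 1.783 m (p = P/D = 0.692158); state ← (V=0, rpm=0)
throttle_to(2699): rpm ← 2699
set_airspeed(11.19): V ← 11.19 m/s
throttle_to(1463): rpm ← 1463
adjust_throttle(+209): rpm ← 1463 +209 = 1672
final state: V = 11.19 m/s, rpm = 1672 → n = rpm/60 = 27.866667 rev/s
target J* = 0.3635; solve J* = V/(n·D) for n: n = V/(J*·D) = 11.19/(0.3635 × 2.576) = 11.950328 rev/s
rpm = 60·n = 717.019659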